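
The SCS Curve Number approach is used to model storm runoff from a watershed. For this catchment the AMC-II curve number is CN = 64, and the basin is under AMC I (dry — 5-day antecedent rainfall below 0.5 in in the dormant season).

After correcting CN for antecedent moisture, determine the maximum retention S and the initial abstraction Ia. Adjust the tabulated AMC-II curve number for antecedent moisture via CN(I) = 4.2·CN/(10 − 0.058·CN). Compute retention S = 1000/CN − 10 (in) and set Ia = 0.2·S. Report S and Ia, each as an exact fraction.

S = 375/28 in ≈ 13.393 in; Ia = 75/28 in ≈ 2.679 in

Dry (AMC I): CN(I) = 4.2·64/(10 − 0.058·64) = (1344/5)/(786/125) = 5600/131 ≈ 42.748
Retention S: 1000/CN − 10 with CN=42.748 → S = 375/28 ≈ 13.393 in
Ia = 0.2·(375/28) = 75/28 in ≈ 2.679 in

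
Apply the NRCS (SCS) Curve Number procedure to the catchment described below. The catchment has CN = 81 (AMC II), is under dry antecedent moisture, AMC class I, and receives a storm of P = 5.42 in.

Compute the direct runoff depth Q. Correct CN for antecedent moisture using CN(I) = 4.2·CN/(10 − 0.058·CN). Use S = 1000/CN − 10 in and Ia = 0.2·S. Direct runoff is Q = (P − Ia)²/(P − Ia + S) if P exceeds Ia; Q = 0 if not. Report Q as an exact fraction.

CN(I) from CN(II)=81: (4.2·81)/(10 − 0.058·81) = 170100/2651 ≈ 64.164
Retention S: 1000/CN − 10 with CN=64.164 → S = 9500/1701 ≈ 5.585 in
Ia = 0.2S: 0.2·5.585 = 1.117 in (exactly 1900/1701)
Since P=5.420 > Ia=1.117: effective rainfall P−Ia = 365971/85050 in
Q: (365971/85050)² ÷ (840971/85050) = 133934772841/71524583550 in (≈ 1.873 in)

Q = 133934772841/71524583550 in ≈ 1.873 in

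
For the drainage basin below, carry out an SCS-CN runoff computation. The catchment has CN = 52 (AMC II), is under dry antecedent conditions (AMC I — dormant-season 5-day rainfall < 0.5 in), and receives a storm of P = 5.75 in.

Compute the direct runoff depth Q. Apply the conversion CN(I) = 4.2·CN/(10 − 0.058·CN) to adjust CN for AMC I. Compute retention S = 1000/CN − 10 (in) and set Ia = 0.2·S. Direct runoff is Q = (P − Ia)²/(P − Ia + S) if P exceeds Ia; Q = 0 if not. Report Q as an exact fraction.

Adjust CN=52 to AMC I: 4.2·52/(10 − 0.058·52) → (1092/5) ÷ (873/125) = 9100/291 ≈ 31.271
Retention S: 1000/CN − 10 with CN=31.271 → S = 2000/91 ≈ 21.978 in
Initial abstraction Ia = S/5 = (2000/91)/5 = 400/91 ≈ 4.396 in
Since P=5.750 > Ia=4.396: effective rainfall P−Ia = 493/364 in
Q = (493/364)²/((493/364) + 2000/91) = (243049/132496)/(8493/364) = 243049/3091452 in ≈ 0.079 in

Q = 243049/3091452 in ≈ 0.079 in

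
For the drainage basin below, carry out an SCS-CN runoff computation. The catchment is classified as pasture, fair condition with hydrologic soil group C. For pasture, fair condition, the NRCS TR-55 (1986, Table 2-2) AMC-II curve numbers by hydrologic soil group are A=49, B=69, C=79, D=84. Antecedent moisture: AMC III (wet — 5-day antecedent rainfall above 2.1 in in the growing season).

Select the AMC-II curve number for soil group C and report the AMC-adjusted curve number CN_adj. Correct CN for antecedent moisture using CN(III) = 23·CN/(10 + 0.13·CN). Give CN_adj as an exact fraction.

CN_adj = 181700/2027 ≈ 89.640

NRCS table: pasture, fair condition, soil group C → CN(II) = 79
Wet (AMC III): CN(III) = 23·79/(10 + 0.13·79) = 1817/(2027/100) = 181700/2027 ≈ 89.640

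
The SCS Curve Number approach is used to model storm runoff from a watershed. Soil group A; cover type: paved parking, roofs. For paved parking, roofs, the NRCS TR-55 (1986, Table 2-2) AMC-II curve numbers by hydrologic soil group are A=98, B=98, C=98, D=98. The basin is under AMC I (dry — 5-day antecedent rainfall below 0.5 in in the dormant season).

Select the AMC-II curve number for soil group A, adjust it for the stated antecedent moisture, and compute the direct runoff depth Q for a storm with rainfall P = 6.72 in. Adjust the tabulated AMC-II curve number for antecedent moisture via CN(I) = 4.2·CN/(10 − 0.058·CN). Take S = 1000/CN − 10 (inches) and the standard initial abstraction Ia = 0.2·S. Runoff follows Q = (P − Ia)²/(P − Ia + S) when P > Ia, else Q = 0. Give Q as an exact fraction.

Q = 3628327298/588047775 in ≈ 6.170 in

NRCS table: paved parking, roofs, soil group A → CN(II) = 98
Dry (AMC I): CN(I) = 4.2·98/(10 − 0.058·98) = (2058/5)/(1079/250) = 102900/1079 ≈ 95.366
Max retention: S = 1000/(102900/1079) − 10 = 500/1029 in (≈ 0.486 in)
Ia = 0.2·(500/1029) = 100/1029 in ≈ 0.097 in
Excess rainfall: 6.720 − 0.097 = 6.623 in; P > Ia so Q > 0
Q: (170372/25725)² ÷ (182872/25725) = 3628327298/588047775 in (≈ 6.170 in)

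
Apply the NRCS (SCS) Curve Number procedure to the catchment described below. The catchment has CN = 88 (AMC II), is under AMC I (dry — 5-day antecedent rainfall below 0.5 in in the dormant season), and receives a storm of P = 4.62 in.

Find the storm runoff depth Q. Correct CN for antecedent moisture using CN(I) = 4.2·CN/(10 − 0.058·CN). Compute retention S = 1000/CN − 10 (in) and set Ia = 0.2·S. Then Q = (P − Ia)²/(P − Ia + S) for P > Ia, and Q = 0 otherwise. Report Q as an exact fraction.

Dry (AMC I): CN(I) = 4.2·88/(10 − 0.058·88) = (1848/5)/(612/125) = 3850/51 ≈ 75.490
Max retention: S = 1000/(3850/51) − 10 = 250/77 in (≈ 3.247 in)
Ia = 0.2S: 0.2·3.247 = 0.649 in (exactly 50/77)
P − Ia = 4.620 − 0.649 = 15287/3850 ≈ 3.971 in (> 0, runoff occurs)
Q = (15287/3850)²/((15287/3850) + 250/77) = (233692369/14822500)/(27787/3850) = 233692369/106979950 in ≈ 2.184 in

Q = 233692369/106979950 in ≈ 2.184 in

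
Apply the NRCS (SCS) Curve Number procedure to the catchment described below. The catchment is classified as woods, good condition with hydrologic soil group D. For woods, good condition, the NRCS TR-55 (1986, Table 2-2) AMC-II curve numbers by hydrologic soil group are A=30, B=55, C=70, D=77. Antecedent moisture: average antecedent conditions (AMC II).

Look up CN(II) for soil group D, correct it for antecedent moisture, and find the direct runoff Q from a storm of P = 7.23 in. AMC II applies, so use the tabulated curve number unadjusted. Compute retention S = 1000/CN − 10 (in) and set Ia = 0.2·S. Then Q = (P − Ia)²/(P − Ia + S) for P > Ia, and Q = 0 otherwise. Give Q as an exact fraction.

NRCS table: woods, good condition, soil group D → CN(II) = 77
AMC II — tabulated CN = 77 applies directly.
S = 1000/77 − 10 = 230/77 in ≈ 2.987 in
Ia = 0.2S: 0.2·2.987 = 0.597 in (exactly 46/77)
Since P=7.230 > Ia=0.597: effective rainfall P−Ia = 51071/7700 in
Q = (51071/7700)²/((51071/7700) + 230/77) = (2608247041/59290000)/(74071/7700) = 2608247041/570346700 in ≈ 4.573 in

Q = 2608247041/570346700 in ≈ 4.573 in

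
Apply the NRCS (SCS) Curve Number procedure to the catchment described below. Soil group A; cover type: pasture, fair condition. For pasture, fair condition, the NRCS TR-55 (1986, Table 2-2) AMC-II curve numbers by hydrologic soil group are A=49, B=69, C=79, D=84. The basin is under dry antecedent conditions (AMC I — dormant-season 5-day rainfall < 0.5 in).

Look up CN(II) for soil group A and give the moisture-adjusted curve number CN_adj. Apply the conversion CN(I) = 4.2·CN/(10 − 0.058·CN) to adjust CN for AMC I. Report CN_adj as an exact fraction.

CN_adj = 34300/1193 ≈ 28.751

NRCS table: pasture, fair condition, soil group A → CN(II) = 49
Dry (AMC I): CN(I) = 4.2·49/(10 − 0.058·49) = (1029/5)/(3579/500) = 34300/1193 ≈ 28.751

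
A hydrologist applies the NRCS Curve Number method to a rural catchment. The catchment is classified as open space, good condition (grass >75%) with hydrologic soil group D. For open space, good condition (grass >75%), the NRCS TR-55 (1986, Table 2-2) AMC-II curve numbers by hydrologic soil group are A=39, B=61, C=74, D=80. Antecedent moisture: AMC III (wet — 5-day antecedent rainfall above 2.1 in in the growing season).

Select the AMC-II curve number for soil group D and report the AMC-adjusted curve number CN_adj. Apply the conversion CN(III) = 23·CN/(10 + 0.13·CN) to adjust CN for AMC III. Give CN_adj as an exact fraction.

NRCS table: open space, good condition (grass >75%), soil group D → CN(II) = 80
Adjust CN=80 to AMC III: 23·80/(10 + 0.13·80) → 1840 ÷ (102/5) = 4600/51 ≈ 90.196

CN_adj = 4600/51 ≈ 90.196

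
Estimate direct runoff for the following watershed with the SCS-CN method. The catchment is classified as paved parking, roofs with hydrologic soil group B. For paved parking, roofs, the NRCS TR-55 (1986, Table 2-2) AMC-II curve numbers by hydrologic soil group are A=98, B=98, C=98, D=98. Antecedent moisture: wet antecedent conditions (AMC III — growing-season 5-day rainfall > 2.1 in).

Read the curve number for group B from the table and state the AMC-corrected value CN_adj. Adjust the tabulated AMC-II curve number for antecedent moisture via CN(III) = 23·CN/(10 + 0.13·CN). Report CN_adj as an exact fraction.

CN_adj = 112700/1137 ≈ 99.120

NRCS table: paved parking, roofs, soil group B → CN(II) = 98
CN(III) from CN(II)=98: (23·98)/(10 + 0.13·98) = 112700/1137 ≈ 99.120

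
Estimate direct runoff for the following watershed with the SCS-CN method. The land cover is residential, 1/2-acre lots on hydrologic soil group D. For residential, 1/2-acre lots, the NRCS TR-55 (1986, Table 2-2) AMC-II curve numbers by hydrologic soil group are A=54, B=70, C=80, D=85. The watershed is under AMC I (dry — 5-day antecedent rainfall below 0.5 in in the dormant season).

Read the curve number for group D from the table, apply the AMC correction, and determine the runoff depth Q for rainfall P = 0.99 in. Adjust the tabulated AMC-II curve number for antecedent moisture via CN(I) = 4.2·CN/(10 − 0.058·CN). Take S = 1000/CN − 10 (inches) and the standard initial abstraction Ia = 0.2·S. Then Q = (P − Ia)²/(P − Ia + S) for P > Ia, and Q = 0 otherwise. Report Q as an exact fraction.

NRCS table: residential, 1/2-acre lots, soil group D → CN(II) = 85
Dry (AMC I): CN(I) = 4.2·85/(10 − 0.058·85) = 357/(507/100) = 11900/169 ≈ 70.414
Max retention: S = 1000/(11900/169) − 10 = 500/119 in (≈ 4.202 in)
Initial abstraction Ia = S/5 = (500/119)/5 = 100/119 ≈ 0.840 in
P − Ia = 0.990 − 0.840 = 1781/11900 ≈ 0.150 in (> 0, runoff occurs)
Q: (1781/11900)² ÷ (51781/11900) = 3171961/616193900 in (≈ 0.005 in)

Q = 3171961/616193900 in ≈ 0.005 in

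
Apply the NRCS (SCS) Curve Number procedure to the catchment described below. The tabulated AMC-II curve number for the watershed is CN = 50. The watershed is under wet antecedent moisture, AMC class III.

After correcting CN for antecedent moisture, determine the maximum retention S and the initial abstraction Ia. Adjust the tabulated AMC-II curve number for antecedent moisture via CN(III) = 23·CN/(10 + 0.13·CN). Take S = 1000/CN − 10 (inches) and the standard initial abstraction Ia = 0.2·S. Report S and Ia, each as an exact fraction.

S = 100/23 in ≈ 4.348 in; Ia = 20/23 in ≈ 0.870 in

Adjust CN=50 to AMC III: 23·50/(10 + 0.13·50) → 1150 ÷ (33/2) = 2300/33 ≈ 69.697
Max retention: S = 1000/(2300/33) − 10 = 100/23 in (≈ 4.348 in)
Ia = 0.2S: 0.2·4.348 = 0.870 in (exactly 20/23)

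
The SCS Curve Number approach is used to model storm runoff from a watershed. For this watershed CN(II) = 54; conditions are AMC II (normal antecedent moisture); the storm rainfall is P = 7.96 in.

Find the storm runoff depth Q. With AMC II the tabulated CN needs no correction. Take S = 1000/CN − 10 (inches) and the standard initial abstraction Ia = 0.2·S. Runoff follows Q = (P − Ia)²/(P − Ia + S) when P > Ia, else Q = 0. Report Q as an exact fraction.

Average conditions: CN = 54 (no AMC adjustment).
Max retention: S = 1000/54 − 10 = 230/27 in (≈ 8.519 in)
Ia = 0.2·(230/27) = 46/27 in ≈ 1.704 in
Since P=7.960 > Ia=1.704: effective rainfall P−Ia = 4223/675 in
Q = (4223/675)²/((4223/675) + 230/27) = (17833729/455625)/(9973/675) = 17833729/6731775 in ≈ 2.649 in

Q = 17833729/6731775 in ≈ 2.649 in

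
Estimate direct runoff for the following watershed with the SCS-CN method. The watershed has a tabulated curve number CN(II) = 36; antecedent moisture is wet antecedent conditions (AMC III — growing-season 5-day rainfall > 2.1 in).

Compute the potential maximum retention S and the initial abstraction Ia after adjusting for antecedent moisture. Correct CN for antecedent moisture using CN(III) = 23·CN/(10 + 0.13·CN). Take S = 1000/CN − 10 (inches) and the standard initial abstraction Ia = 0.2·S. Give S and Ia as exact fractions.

Adjust CN=36 to AMC III: 23·36/(10 + 0.13·36) → 828 ÷ (367/25) = 20700/367 ≈ 56.403
S = 1000/(20700/367) − 10 = 1600/207 in ≈ 7.729 in
Initial abstraction Ia = S/5 = (1600/207)/5 = 320/207 ≈ 1.546 in

S = 1600/207 in ≈ 7.729 in; Ia = 320/207 in ≈ 1.546 in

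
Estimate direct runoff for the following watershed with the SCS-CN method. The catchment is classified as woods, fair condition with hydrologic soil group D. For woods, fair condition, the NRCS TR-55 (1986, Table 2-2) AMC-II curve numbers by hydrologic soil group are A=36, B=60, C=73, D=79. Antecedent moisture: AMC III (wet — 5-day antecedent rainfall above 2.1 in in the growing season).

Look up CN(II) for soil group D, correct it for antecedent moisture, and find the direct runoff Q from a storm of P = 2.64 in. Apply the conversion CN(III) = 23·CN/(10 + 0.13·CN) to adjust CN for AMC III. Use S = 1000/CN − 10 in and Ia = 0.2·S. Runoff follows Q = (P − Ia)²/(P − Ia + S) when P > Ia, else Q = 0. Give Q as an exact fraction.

Q = 1995529014/1225884475 in ≈ 1.628 in

NRCS table: woods, fair condition, soil group D → CN(II) = 79
Wet (AMC III): CN(III) = 23·79/(10 + 0.13·79) = 1817/(2027/100) = 181700/2027 ≈ 89.640
S = 1000/(181700/2027) − 10 = 2100/1817 in ≈ 1.156 in
Initial abstraction Ia = S/5 = (2100/1817)/5 = 420/1817 ≈ 0.231 in
P − Ia = 2.640 − 0.231 = 109422/45425 ≈ 2.409 in (> 0, runoff occurs)
Q = (109422/45425)²/((109422/45425) + 2100/1817) = (11973174084/2063430625)/(161922/45425) = 1995529014/1225884475 in ≈ 1.628 in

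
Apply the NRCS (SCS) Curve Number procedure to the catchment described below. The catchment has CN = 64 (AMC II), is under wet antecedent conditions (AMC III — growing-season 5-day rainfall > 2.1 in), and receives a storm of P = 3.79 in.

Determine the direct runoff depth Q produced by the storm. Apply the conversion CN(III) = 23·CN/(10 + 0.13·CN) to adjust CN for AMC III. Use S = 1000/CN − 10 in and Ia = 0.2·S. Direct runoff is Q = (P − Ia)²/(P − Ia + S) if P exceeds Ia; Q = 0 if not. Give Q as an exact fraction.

Wet (AMC III): CN(III) = 23·64/(10 + 0.13·64) = 1472/(458/25) = 18400/229 ≈ 80.349
Max retention: S = 1000/(18400/229) − 10 = 225/92 in (≈ 2.446 in)
Ia = 0.2·(225/92) = 45/92 in ≈ 0.489 in
P − Ia = 3.790 − 0.489 = 1898/575 ≈ 3.301 in (> 0, runoff occurs)
Q = (1898/575)²/((1898/575) + 225/92) = (3602404/330625)/(13217/2300) = 14409616/7599775 in ≈ 1.896 in

Q = 14409616/7599775 in ≈ 1.896 in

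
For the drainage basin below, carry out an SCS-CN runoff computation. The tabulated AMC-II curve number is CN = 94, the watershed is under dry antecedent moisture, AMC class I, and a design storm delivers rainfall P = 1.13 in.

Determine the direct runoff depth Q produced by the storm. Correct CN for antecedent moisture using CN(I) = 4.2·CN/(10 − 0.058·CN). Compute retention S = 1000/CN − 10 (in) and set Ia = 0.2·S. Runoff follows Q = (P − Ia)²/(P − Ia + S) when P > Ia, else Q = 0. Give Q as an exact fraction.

Q = 738589329/2539123300 in ≈ 0.291 in

Dry (AMC I): CN(I) = 4.2·94/(10 − 0.058·94) = (1974/5)/(1137/250) = 32900/379 ≈ 86.807
S = 1000/(32900/379) − 10 = 500/329 in ≈ 1.520 in
Ia = 0.2·(500/329) = 100/329 in ≈ 0.304 in
Since P=1.130 > Ia=0.304: effective rainfall P−Ia = 27177/32900 in
Runoff Q = (P−Ia)²/(P−Ia+S) = (0.826)²/(0.826+1.520) = 738589329/2539123300 ≈ 0.291 in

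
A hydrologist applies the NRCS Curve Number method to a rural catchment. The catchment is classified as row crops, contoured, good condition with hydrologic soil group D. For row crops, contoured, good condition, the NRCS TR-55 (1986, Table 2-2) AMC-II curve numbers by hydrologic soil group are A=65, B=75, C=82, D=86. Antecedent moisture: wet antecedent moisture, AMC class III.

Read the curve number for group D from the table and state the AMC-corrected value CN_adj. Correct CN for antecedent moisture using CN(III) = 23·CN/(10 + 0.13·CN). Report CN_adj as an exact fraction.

CN_adj = 98900/1059 ≈ 93.390

NRCS table: row crops, contoured, good condition, soil group D → CN(II) = 86
CN(III) from CN(II)=86: (23·86)/(10 + 0.13·86) = 98900/1059 ≈ 93.390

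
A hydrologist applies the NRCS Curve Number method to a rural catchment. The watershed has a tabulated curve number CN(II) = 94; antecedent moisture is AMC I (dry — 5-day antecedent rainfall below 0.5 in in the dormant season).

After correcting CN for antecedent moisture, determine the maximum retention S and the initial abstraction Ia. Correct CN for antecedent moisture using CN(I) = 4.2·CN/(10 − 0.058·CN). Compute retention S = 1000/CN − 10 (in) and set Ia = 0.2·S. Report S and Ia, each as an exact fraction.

Adjust CN=94 to AMC I: 4.2·94/(10 − 0.058·94) → (1974/5) ÷ (1137/250) = 32900/379 ≈ 86.807
Retention S: 1000/CN − 10 with CN=86.807 → S = 500/329 ≈ 1.520 in
Ia = 0.2S: 0.2·1.520 = 0.304 in (exactly 100/329)

S = 500/329 in ≈ 1.520 in; Ia = 100/329 in ≈ 0.304 in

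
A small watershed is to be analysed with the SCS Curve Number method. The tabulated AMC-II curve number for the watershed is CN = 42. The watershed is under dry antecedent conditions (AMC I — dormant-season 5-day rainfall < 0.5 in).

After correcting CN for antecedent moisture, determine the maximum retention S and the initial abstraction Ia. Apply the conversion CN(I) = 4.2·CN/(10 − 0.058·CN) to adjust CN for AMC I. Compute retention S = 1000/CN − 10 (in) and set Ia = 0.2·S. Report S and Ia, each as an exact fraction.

S = 14500/441 in ≈ 32.880 in; Ia = 2900/441 in ≈ 6.576 in

CN(I) from CN(II)=42: (4.2·42)/(10 − 0.058·42) = 44100/1891 ≈ 23.321
S = 1000/(44100/1891) − 10 = 14500/441 in ≈ 32.880 in
Ia = 0.2·(14500/441) = 2900/441 in ≈ 6.576 in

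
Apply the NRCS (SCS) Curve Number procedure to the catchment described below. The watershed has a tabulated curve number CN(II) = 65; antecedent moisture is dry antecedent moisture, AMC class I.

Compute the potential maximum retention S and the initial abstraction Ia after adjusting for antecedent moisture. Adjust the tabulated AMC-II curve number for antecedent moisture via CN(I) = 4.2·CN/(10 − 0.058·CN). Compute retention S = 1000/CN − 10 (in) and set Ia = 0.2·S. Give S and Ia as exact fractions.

CN(I) from CN(II)=65: (4.2·65)/(10 − 0.058·65) = 3900/89 ≈ 43.820
S = 1000/(3900/89) − 10 = 500/39 in ≈ 12.821 in
Initial abstraction Ia = S/5 = (500/39)/5 = 100/39 ≈ 2.564 in

S = 500/39 in ≈ 12.821 in; Ia = 100/39 in ≈ 2.564 in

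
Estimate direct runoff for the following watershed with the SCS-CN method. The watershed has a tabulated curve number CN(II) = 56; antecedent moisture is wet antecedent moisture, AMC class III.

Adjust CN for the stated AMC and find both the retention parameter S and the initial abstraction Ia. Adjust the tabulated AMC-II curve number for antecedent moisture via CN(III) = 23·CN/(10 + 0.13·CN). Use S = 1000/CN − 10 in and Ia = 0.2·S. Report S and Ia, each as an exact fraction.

S = 550/161 in ≈ 3.416 in; Ia = 110/161 in ≈ 0.683 in

CN(III) from CN(II)=56: (23·56)/(10 + 0.13·56) = 4025/54 ≈ 74.537
Retention S: 1000/CN − 10 with CN=74.537 → S = 550/161 ≈ 3.416 in
Initial abstraction Ia = S/5 = (550/161)/5 = 110/161 ≈ 0.683 in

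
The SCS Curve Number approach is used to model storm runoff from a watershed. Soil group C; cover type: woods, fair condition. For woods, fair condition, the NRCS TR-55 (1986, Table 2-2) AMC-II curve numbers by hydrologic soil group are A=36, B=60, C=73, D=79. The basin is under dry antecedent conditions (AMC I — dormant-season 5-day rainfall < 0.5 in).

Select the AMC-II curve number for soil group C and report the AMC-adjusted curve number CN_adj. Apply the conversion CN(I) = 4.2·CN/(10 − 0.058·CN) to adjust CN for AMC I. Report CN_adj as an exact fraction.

NRCS table: woods, fair condition, soil group C → CN(II) = 73
Dry (AMC I): CN(I) = 4.2·73/(10 − 0.058·73) = (1533/5)/(2883/500) = 51100/961 ≈ 53.174

CN_adj = 51100/961 ≈ 53.174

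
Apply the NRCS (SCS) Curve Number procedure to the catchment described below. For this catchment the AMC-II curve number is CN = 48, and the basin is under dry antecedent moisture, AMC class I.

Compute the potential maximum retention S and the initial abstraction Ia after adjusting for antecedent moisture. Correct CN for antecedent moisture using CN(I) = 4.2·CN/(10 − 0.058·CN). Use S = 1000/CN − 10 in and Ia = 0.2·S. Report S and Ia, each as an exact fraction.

Dry (AMC I): CN(I) = 4.2·48/(10 − 0.058·48) = (1008/5)/(902/125) = 12600/451 ≈ 27.938
Max retention: S = 1000/(12600/451) − 10 = 1625/63 in (≈ 25.794 in)
Initial abstraction Ia = S/5 = (1625/63)/5 = 325/63 ≈ 5.159 in

S = 1625/63 in ≈ 25.794 in; Ia = 325/63 in ≈ 5.159 in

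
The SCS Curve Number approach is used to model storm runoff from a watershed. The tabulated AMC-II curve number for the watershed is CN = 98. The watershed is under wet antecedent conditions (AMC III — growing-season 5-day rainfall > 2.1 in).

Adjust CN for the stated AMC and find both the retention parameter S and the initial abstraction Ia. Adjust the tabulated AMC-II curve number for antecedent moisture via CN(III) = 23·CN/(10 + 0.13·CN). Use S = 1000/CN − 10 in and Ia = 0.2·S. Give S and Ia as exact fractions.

S = 100/1127 in ≈ 0.089 in; Ia = 20/1127 in ≈ 0.018 in

CN(III) from CN(II)=98: (23·98)/(10 + 0.13·98) = 112700/1137 ≈ 99.120
Max retention: S = 1000/(112700/1137) − 10 = 100/1127 in (≈ 0.089 in)
Initial abstraction Ia = S/5 = (100/1127)/5 = 20/1127 ≈ 0.018 in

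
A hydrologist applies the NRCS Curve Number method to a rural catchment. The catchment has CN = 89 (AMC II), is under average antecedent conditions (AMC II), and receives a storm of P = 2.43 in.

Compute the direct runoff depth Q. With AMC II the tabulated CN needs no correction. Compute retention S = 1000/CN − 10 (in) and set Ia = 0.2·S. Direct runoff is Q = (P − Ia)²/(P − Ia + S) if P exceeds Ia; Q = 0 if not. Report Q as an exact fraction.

Q = 377408329/270800300 in ≈ 1.394 in

CN(II) = 89; AMC II needs no correction.
Max retention: S = 1000/89 − 10 = 110/89 in (≈ 1.236 in)
Initial abstraction Ia = S/5 = (110/89)/5 = 22/89 ≈ 0.247 in
P − Ia = 2.430 − 0.247 = 19427/8900 ≈ 2.183 in (> 0, runoff occurs)
Q = (19427/8900)²/((19427/8900) + 110/89) = (377408329/79210000)/(30427/8900) = 377408329/270800300 in ≈ 1.394 in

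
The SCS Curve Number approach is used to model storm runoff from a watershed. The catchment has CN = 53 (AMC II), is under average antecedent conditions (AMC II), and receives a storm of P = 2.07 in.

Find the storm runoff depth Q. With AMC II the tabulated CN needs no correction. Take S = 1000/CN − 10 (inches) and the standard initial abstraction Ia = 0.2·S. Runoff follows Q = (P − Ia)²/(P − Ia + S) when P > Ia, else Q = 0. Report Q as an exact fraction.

Average conditions: CN = 53 (no AMC adjustment).
Max retention: S = 1000/53 − 10 = 470/53 in (≈ 8.868 in)
Ia = 0.2S: 0.2·8.868 = 1.774 in (exactly 94/53)
P − Ia = 2.070 − 1.774 = 1571/5300 ≈ 0.296 in (> 0, runoff occurs)
Q: (1571/5300)² ÷ (48571/5300) = 2468041/257426300 in (≈ 0.010 in)

Q = 2468041/257426300 in ≈ 0.010 in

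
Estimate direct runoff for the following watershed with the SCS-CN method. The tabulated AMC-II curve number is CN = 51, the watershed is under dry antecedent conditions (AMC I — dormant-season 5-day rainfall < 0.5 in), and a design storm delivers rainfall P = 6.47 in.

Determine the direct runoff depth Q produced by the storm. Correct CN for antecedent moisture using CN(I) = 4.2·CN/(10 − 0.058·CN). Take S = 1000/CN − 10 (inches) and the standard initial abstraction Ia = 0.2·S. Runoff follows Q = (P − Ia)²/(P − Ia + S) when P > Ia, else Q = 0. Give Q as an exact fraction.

CN(I) from CN(II)=51: (4.2·51)/(10 − 0.058·51) = 15300/503 ≈ 30.417
S = 1000/(15300/503) − 10 = 3500/153 in ≈ 22.876 in
Ia = 0.2·(3500/153) = 700/153 in ≈ 4.575 in
Since P=6.470 > Ia=4.575: effective rainfall P−Ia = 28991/15300 in
Q: (28991/15300)² ÷ (378991/15300) = 840478081/5798562300 in (≈ 0.145 in)

Q = 840478081/5798562300 in ≈ 0.145 in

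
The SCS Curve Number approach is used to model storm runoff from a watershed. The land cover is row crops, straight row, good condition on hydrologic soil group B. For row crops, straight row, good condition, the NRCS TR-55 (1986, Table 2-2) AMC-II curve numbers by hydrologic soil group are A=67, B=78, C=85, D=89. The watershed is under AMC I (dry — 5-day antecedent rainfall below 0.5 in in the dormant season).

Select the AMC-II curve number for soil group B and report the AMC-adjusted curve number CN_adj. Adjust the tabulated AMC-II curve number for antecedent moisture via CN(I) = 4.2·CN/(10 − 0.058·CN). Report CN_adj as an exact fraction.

NRCS table: row crops, straight row, good condition, soil group B → CN(II) = 78
CN(I) from CN(II)=78: (4.2·78)/(10 − 0.058·78) = 81900/1369 ≈ 59.825

CN_adj = 81900/1369 ≈ 59.825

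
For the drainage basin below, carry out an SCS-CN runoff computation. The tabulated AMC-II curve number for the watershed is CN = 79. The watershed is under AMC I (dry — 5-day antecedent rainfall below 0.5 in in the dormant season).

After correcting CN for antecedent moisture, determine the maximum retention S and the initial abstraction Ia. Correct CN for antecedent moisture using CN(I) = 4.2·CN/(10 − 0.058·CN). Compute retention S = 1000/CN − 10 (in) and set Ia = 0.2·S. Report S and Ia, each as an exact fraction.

S = 500/79 in ≈ 6.329 in; Ia = 100/79 in ≈ 1.266 in

Adjust CN=79 to AMC I: 4.2·79/(10 − 0.058·79) → (1659/5) ÷ (2709/500) = 7900/129 ≈ 61.240
S = 1000/(7900/129) − 10 = 500/79 in ≈ 6.329 in
Ia = 0.2·(500/79) = 100/79 in ≈ 1.266 in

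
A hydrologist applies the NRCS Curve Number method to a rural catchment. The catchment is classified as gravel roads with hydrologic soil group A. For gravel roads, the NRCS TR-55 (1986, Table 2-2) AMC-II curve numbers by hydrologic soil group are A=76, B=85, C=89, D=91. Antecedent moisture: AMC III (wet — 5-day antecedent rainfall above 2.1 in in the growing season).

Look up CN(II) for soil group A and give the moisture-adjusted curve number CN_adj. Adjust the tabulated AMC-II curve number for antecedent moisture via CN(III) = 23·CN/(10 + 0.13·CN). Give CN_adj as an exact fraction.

NRCS table: gravel roads, soil group A → CN(II) = 76
Wet (AMC III): CN(III) = 23·76/(10 + 0.13·76) = 1748/(497/25) = 43700/497 ≈ 87.928

CN_adj = 43700/497 ≈ 87.928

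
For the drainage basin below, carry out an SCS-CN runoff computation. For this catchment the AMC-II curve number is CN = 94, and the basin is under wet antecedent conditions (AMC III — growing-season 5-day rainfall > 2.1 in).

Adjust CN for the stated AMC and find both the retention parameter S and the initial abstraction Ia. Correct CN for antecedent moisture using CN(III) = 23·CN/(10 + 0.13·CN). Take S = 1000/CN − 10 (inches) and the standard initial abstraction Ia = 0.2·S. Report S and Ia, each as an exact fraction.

Adjust CN=94 to AMC III: 23·94/(10 + 0.13·94) → 2162 ÷ (1111/50) = 108100/1111 ≈ 97.300
S = 1000/(108100/1111) − 10 = 300/1081 in ≈ 0.278 in
Ia = 0.2S: 0.2·0.278 = 0.056 in (exactly 60/1081)

S = 300/1081 in ≈ 0.278 in; Ia = 60/1081 in ≈ 0.056 in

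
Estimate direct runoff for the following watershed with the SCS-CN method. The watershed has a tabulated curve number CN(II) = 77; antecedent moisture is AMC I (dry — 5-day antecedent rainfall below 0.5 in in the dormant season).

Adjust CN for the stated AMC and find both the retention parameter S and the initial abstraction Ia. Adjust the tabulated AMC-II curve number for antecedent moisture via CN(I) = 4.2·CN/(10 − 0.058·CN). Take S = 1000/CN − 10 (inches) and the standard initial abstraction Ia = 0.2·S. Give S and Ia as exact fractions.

S = 11500/1617 in ≈ 7.112 in; Ia = 2300/1617 in ≈ 1.422 in

CN(I) from CN(II)=77: (4.2·77)/(10 − 0.058·77) = 161700/2767 ≈ 58.439
Max retention: S = 1000/(161700/2767) − 10 = 11500/1617 in (≈ 7.112 in)
Ia = 0.2S: 0.2·7.112 = 1.422 in (exactly 2300/1617)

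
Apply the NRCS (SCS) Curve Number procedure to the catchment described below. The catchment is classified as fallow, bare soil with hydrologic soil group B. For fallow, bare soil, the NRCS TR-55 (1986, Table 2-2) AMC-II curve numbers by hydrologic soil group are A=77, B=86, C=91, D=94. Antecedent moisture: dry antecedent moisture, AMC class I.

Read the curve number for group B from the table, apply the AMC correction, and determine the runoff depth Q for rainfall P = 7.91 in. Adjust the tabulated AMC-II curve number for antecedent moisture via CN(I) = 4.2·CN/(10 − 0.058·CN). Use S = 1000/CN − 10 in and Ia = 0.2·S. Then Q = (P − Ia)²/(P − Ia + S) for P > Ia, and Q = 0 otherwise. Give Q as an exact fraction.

Q = 8471177521/1832303100 in ≈ 4.623 in

NRCS table: fallow, bare soil, soil group B → CN(II) = 86
Adjust CN=86 to AMC I: 4.2·86/(10 − 0.058·86) → (1806/5) ÷ (1253/250) = 12900/179 ≈ 72.067
Max retention: S = 1000/(12900/179) − 10 = 500/129 in (≈ 3.876 in)
Initial abstraction Ia = S/5 = (500/129)/5 = 100/129 ≈ 0.775 in
Excess rainfall: 7.910 − 0.775 = 7.135 in; P > Ia so Q > 0
Q = (92039/12900)²/((92039/12900) + 500/129) = (8471177521/166410000)/(142039/12900) = 8471177521/1832303100 in ≈ 4.623 in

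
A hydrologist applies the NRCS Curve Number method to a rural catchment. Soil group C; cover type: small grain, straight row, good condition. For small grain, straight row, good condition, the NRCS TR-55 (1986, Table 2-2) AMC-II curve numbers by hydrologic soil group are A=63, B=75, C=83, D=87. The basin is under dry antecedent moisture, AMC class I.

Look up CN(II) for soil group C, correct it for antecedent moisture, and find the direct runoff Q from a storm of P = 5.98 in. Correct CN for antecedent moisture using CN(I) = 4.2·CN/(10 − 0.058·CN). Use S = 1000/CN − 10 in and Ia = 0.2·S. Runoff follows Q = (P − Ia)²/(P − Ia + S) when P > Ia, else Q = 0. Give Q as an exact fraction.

NRCS table: small grain, straight row, good condition, soil group C → CN(II) = 83
Dry (AMC I): CN(I) = 4.2·83/(10 − 0.058·83) = (1743/5)/(2593/500) = 174300/2593 ≈ 67.219
Retention S: 1000/CN − 10 with CN=67.219 → S = 8500/1743 ≈ 4.877 in
Initial abstraction Ia = S/5 = (8500/1743)/5 = 1700/1743 ≈ 0.975 in
Since P=5.980 > Ia=0.975: effective rainfall P−Ia = 436157/87150 in
Q: (436157/87150)² ÷ (861157/87150) = 190232928649/75049832550 in (≈ 2.535 in)

Q = 190232928649/75049832550 in ≈ 2.535 in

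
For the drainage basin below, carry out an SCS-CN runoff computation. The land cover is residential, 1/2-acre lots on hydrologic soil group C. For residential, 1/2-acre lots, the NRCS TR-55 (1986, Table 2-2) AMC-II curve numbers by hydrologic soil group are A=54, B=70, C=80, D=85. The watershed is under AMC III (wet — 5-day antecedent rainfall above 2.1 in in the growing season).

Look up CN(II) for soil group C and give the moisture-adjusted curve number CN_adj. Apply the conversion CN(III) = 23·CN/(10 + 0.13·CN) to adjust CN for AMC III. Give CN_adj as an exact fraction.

CN_adj = 4600/51 ≈ 90.196

NRCS table: residential, 1/2-acre lots, soil group C → CN(II) = 80
Wet (AMC III): CN(III) = 23·80/(10 + 0.13·80) = 1840/(102/5) = 4600/51 ≈ 90.196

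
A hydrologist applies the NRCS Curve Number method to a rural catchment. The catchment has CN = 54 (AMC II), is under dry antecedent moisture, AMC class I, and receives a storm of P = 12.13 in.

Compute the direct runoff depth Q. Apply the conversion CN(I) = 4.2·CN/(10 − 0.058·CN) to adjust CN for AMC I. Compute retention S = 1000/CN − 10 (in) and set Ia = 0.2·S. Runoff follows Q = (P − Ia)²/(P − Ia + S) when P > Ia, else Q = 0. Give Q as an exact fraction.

Q = 209554288441/91160615700 in ≈ 2.299 in

CN(I) from CN(II)=54: (4.2·54)/(10 − 0.058·54) = 56700/1717 ≈ 33.023
Max retention: S = 1000/(56700/1717) − 10 = 11500/567 in (≈ 20.282 in)
Ia = 0.2·(11500/567) = 2300/567 in ≈ 4.056 in
P − Ia = 12.130 − 4.056 = 457771/56700 ≈ 8.074 in (> 0, runoff occurs)
Q = (457771/56700)²/((457771/56700) + 11500/567) = (209554288441/3214890000)/(1607771/56700) = 209554288441/91160615700 in ≈ 2.299 in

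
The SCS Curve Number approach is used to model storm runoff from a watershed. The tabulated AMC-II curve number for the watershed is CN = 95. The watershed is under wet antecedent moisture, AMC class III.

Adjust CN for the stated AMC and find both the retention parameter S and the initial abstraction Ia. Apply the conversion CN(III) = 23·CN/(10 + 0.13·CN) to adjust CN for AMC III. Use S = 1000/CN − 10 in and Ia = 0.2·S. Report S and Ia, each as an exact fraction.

S = 100/437 in ≈ 0.229 in; Ia = 20/437 in ≈ 0.046 in

Adjust CN=95 to AMC III: 23·95/(10 + 0.13·95) → 2185 ÷ (447/20) = 43700/447 ≈ 97.763
S = 1000/(43700/447) − 10 = 100/437 in ≈ 0.229 in
Initial abstraction Ia = S/5 = (100/437)/5 = 20/437 ≈ 0.046 in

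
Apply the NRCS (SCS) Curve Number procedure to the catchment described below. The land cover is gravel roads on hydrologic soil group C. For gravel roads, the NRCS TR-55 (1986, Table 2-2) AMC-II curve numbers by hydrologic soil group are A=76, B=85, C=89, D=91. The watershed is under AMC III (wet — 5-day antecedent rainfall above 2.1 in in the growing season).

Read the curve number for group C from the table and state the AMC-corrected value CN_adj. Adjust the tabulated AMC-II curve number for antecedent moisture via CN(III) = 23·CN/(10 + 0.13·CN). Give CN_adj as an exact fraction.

NRCS table: gravel roads, soil group C → CN(II) = 89
Adjust CN=89 to AMC III: 23·89/(10 + 0.13·89) → 2047 ÷ (2157/100) = 204700/2157 ≈ 94.900

CN_adj = 204700/2157 ≈ 94.900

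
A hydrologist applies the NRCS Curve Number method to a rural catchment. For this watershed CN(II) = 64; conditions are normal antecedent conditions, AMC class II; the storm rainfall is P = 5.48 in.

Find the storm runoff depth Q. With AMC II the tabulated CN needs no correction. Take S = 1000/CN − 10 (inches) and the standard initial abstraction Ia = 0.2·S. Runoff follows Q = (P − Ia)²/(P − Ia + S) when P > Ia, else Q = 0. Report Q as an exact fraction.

Q = 758641/399200 in ≈ 1.900 in

CN(II) = 64; AMC II needs no correction.
S = 1000/64 − 10 = 45/8 in ≈ 5.625 in
Initial abstraction Ia = S/5 = (45/8)/5 = 9/8 ≈ 1.125 in
Excess rainfall: 5.480 − 1.125 = 4.355 in; P > Ia so Q > 0
Runoff Q = (P−Ia)²/(P−Ia+S) = (4.355)²/(4.355+5.625) = 758641/399200 ≈ 1.900 in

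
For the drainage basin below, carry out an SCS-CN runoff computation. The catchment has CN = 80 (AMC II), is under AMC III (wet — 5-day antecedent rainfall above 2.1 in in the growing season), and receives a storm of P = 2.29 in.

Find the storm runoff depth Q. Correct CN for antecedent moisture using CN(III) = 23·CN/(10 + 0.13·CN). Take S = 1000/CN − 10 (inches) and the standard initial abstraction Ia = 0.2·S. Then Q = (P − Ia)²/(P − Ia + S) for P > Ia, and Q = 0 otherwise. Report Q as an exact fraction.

Q = 22724289/16714100 in ≈ 1.360 in

Adjust CN=80 to AMC III: 23·80/(10 + 0.13·80) → 1840 ÷ (102/5) = 4600/51 ≈ 90.196
Retention S: 1000/CN − 10 with CN=90.196 → S = 25/23 ≈ 1.087 in
Initial abstraction Ia = S/5 = (25/23)/5 = 5/23 ≈ 0.217 in
P − Ia = 2.290 − 0.217 = 4767/2300 ≈ 2.073 in (> 0, runoff occurs)
Q: (4767/2300)² ÷ (7267/2300) = 22724289/16714100 in (≈ 1.360 in)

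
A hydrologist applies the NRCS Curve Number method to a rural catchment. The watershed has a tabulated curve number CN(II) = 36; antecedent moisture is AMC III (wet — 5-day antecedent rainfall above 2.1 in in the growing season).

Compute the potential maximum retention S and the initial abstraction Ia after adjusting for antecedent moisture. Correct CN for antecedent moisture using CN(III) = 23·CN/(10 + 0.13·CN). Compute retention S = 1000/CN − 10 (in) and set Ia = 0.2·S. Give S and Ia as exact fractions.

S = 1600/207 in ≈ 7.729 in; Ia = 320/207 in ≈ 1.546 in

CN(III) from CN(II)=36: (23·36)/(10 + 0.13·36) = 20700/367 ≈ 56.403
Max retention: S = 1000/(20700/367) − 10 = 1600/207 in (≈ 7.729 in)
Ia = 0.2S: 0.2·7.729 = 1.546 in (exactly 320/207)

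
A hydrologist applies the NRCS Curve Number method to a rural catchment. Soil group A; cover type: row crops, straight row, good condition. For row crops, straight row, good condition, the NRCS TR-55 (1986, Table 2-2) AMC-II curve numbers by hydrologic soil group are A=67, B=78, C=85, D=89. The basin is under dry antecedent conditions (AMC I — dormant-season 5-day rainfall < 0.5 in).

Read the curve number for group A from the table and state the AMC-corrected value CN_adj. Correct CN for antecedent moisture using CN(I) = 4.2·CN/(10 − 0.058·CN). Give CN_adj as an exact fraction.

CN_adj = 46900/1019 ≈ 46.026

NRCS table: row crops, straight row, good condition, soil group A → CN(II) = 67
CN(I) from CN(II)=67: (4.2·67)/(10 − 0.058·67) = 46900/1019 ≈ 46.026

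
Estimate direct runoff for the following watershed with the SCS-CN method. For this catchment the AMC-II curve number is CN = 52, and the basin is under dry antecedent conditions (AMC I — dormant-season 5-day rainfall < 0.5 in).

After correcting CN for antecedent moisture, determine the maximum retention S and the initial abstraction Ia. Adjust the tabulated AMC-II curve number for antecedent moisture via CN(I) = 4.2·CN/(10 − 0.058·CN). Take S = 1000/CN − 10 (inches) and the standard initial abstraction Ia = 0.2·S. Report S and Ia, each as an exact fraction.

Adjust CN=52 to AMC I: 4.2·52/(10 − 0.058·52) → (1092/5) ÷ (873/125) = 9100/291 ≈ 31.271
Max retention: S = 1000/(9100/291) − 10 = 2000/91 in (≈ 21.978 in)
Ia = 0.2·(2000/91) = 400/91 in ≈ 4.396 in

S = 2000/91 in ≈ 21.978 in; Ia = 400/91 in ≈ 4.396 in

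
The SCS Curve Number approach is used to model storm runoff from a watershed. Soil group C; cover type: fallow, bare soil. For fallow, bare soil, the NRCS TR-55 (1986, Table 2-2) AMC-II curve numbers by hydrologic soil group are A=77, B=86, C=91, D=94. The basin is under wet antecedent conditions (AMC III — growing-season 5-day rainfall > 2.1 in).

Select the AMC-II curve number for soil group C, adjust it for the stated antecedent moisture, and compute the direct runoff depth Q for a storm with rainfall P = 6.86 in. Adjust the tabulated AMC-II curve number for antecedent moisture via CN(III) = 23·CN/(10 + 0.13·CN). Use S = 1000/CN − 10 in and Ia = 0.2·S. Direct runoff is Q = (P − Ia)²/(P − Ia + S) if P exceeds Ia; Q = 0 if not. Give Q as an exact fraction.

NRCS table: fallow, bare soil, soil group C → CN(II) = 91
Wet (AMC III): CN(III) = 23·91/(10 + 0.13·91) = 2093/(2183/100) = 209300/2183 ≈ 95.877
S = 1000/(209300/2183) − 10 = 900/2093 in ≈ 0.430 in
Initial abstraction Ia = S/5 = (900/2093)/5 = 180/2093 ≈ 0.086 in
Since P=6.860 > Ia=0.086: effective rainfall P−Ia = 708899/104650 in
Q = (708899/104650)²/((708899/104650) + 900/2093) = (502537792201/10951622500)/(753899/104650) = 502537792201/78895530350 in ≈ 6.370 in

Q = 502537792201/78895530350 in ≈ 6.370 in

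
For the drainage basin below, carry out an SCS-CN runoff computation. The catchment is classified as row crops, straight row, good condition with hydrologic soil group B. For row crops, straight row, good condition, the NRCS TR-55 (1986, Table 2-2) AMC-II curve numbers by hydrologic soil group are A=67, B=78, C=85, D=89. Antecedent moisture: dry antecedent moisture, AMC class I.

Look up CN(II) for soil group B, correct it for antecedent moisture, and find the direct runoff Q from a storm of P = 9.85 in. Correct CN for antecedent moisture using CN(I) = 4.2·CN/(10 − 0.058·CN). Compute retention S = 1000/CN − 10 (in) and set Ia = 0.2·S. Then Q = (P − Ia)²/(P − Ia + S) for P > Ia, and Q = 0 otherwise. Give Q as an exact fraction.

Q = 19416471649/4084238340 in ≈ 4.754 in

NRCS table: row crops, straight row, good condition, soil group B → CN(II) = 78
Adjust CN=78 to AMC I: 4.2·78/(10 − 0.058·78) → (1638/5) ÷ (1369/250) = 81900/1369 ≈ 59.825
S = 1000/(81900/1369) − 10 = 5500/819 in ≈ 6.716 in
Ia = 0.2S: 0.2·6.716 = 1.343 in (exactly 1100/819)
Excess rainfall: 9.850 − 1.343 = 8.507 in; P > Ia so Q > 0
Q = (139343/16380)²/((139343/16380) + 5500/819) = (19416471649/268304400)/(249343/16380) = 19416471649/4084238340 in ≈ 4.754 in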